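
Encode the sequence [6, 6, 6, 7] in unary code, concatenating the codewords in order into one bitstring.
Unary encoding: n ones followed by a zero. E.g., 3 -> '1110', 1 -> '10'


Encode each number as n ones followed by a terminating 0:
  6 -> 1111110 (7 bits)
  6 -> 1111110 (7 bits)
  6 -> 1111110 (7 bits)
  7 -> 11111110 (8 bits)
Total length = 7 + 7 + 7 + 8 = 29 bits.

Unary([6, 6, 6, 7]) = 11111101111110111111011111110 (29 bits)


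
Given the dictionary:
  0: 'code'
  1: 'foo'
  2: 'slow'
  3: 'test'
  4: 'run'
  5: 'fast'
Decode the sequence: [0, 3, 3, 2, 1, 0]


Look up each index in the dictionary:
  0 -> 'code'
  3 -> 'test'
  3 -> 'test'
  2 -> 'slow'
  1 -> 'foo'
  0 -> 'code'

Decoded: "code test test slow foo code"


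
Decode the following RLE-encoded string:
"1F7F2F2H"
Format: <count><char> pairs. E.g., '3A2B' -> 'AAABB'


Expanding each <count><char> pair:
  1F -> 'F'
  7F -> 'FFFFFFF'
  2F -> 'FF'
  2H -> 'HH'

Decoded = FFFFFFFFFFHH


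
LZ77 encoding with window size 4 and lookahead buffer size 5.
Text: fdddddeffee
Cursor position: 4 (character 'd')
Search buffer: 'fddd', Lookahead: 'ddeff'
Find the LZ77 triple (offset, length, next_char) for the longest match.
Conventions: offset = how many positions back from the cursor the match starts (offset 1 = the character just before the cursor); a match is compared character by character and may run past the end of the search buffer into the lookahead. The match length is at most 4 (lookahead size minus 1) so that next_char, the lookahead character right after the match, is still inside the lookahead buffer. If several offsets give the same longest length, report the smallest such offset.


Try each offset into the search buffer:
  offset=1 (pos 3, char 'd'): match length 2
  offset=2 (pos 2, char 'd'): match length 2
  offset=3 (pos 1, char 'd'): match length 2
  offset=4 (pos 0, char 'f'): match length 0
Longest match has length 2, found at offsets 1, 2, 3; take the smallest, offset 1.
next_char = character at position 4 + 2 = 6 -> 'e'

Best match: offset=1, length=2 (matching 'dd' starting at position 3)
LZ77 triple: (1, 2, 'e')


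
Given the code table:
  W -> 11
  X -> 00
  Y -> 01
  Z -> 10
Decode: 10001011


Decoding:
10 -> Z
00 -> X
10 -> Z
11 -> W


Result: ZXZW


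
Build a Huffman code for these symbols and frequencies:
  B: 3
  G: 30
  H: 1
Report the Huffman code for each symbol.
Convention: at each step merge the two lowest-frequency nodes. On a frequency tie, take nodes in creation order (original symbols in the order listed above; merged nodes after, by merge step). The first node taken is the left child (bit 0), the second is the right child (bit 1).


Huffman tree construction:
Step 1: Merge H(1) + B(3) = 4
Step 2: Merge (H+B)(4) + G(30) = 34
Read each symbol's code off the tree from the root (left child = 0, right child = 1).

Codes:
  B: 01 (length 2)
  G: 1 (length 1)
  H: 00 (length 2)
Average code length: 38/34 = 1.1176 bits/symbol


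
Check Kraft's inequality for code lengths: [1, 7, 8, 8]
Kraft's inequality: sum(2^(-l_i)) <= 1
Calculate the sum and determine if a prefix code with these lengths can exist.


Sum = 2^(-1) + 2^(-7) + 2^(-8) + 2^(-8)
    = 0.5 + 0.0078125 + 0.00390625 + 0.00390625
    = 132/256 = 0.515625
Since 0.515625 <= 1, Kraft's inequality IS satisfied.
A prefix code with these lengths CAN exist.

Kraft sum = 0.515625. Satisfied.


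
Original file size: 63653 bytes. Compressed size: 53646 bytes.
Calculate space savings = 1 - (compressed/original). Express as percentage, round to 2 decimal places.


ratio = compressed/original = 53646/63653 = 0.842788
savings = 1 - ratio = 1 - 0.842788 = 0.157212
as a percentage: 0.157212 * 100 = 15.72%

Space savings = 1 - 53646/63653 = 15.72%


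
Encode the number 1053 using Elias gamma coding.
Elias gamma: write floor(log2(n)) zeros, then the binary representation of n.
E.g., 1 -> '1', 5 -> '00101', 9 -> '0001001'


num_bits = floor(log2(1053)) + 1 = 11
leading_zeros = num_bits - 1 = 10
binary(1053) = 10000011101

Elias gamma(1053) = '0000000000' + '10000011101' = 000000000010000011101 (21 bits)


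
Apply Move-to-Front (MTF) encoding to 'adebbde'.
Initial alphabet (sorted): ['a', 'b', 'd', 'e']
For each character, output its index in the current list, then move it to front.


MTF encoding:
'a': index 0 in ['a', 'b', 'd', 'e'] -> ['a', 'b', 'd', 'e']
'd': index 2 in ['a', 'b', 'd', 'e'] -> ['d', 'a', 'b', 'e']
'e': index 3 in ['d', 'a', 'b', 'e'] -> ['e', 'd', 'a', 'b']
'b': index 3 in ['e', 'd', 'a', 'b'] -> ['b', 'e', 'd', 'a']
'b': index 0 in ['b', 'e', 'd', 'a'] -> ['b', 'e', 'd', 'a']
'd': index 2 in ['b', 'e', 'd', 'a'] -> ['d', 'b', 'e', 'a']
'e': index 2 in ['d', 'b', 'e', 'a'] -> ['e', 'd', 'b', 'a']


Output: [0, 2, 3, 3, 0, 2, 2]


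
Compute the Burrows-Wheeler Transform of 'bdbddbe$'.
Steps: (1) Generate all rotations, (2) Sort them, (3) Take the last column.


Rotations (sorted):
  0: $bdbddbe -> last char: e
  1: bdbddbe$ -> last char: $
  2: bddbe$bd -> last char: d
  3: be$bdbdd -> last char: d
  4: dbddbe$b -> last char: b
  5: dbe$bdbd -> last char: d
  6: ddbe$bdb -> last char: b
  7: e$bdbddb -> last char: b


BWT = e$ddbdbb


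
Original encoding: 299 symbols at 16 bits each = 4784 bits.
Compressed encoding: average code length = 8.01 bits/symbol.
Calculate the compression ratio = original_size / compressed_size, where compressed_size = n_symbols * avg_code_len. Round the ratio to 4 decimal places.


original_size = n_symbols * orig_bits = 299 * 16 = 4784 bits
compressed_size = n_symbols * avg_code_len = 299 * 8.01 = 2394.99 bits
ratio = original_size / compressed_size = 4784 / 2394.99 = 1.9975

Compression ratio = 1.9975


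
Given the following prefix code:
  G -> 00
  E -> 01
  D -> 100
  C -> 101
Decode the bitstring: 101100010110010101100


Decoding step by step:
Bits 101 -> C
Bits 100 -> D
Bits 01 -> E
Bits 01 -> E
Bits 100 -> D
Bits 101 -> C
Bits 01 -> E
Bits 100 -> D


Decoded message: CDEEDCED


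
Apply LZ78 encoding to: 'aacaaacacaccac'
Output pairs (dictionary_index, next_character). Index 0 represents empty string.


LZ78 encoding steps:
Dictionary: {0: ''}
Step 1: w='' (idx 0), next='a' -> output (0, 'a'), add 'a' as idx 1
Step 2: w='a' (idx 1), next='c' -> output (1, 'c'), add 'ac' as idx 2
Step 3: w='a' (idx 1), next='a' -> output (1, 'a'), add 'aa' as idx 3
Step 4: w='ac' (idx 2), next='a' -> output (2, 'a'), add 'aca' as idx 4
Step 5: w='' (idx 0), next='c' -> output (0, 'c'), add 'c' as idx 5
Step 6: w='ac' (idx 2), next='c' -> output (2, 'c'), add 'acc' as idx 6
Step 7: w='ac' (idx 2), end of input -> output (2, '')


Encoded: [(0, 'a'), (1, 'c'), (1, 'a'), (2, 'a'), (0, 'c'), (2, 'c'), (2, '')]


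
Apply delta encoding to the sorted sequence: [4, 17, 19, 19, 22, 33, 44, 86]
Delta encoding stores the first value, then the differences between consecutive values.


First value: 4
Deltas:
  17 - 4 = 13
  19 - 17 = 2
  19 - 19 = 0
  22 - 19 = 3
  33 - 22 = 11
  44 - 33 = 11
  86 - 44 = 42


Delta encoded: [4, 13, 2, 0, 3, 11, 11, 42]


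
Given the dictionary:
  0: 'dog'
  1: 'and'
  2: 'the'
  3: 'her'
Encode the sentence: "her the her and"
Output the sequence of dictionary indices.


Look up each word in the dictionary:
  'her' -> 3
  'the' -> 2
  'her' -> 3
  'and' -> 1

Encoded: [3, 2, 3, 1]


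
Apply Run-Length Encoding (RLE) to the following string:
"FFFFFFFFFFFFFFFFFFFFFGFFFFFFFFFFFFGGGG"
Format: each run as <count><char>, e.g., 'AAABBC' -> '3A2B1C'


Scanning runs left to right:
  i=0: run of 'F' x 21 -> '21F'
  i=21: run of 'G' x 1 -> '1G'
  i=22: run of 'F' x 12 -> '12F'
  i=34: run of 'G' x 4 -> '4G'

RLE = 21F1G12F4G


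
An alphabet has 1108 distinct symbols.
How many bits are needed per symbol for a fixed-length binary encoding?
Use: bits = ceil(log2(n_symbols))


log2(1108) = 10.1137
Bracket: 2^10 = 1024 < 1108 <= 2^11 = 2048
So ceil(log2(1108)) = 11

bits = ceil(log2(1108)) = ceil(10.1137) = 11 bits


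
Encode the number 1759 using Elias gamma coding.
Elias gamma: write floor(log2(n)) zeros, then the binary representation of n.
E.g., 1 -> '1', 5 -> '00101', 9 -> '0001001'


num_bits = floor(log2(1759)) + 1 = 11
leading_zeros = num_bits - 1 = 10
binary(1759) = 11011011111

Elias gamma(1759) = '0000000000' + '11011011111' = 000000000011011011111 (21 bits)


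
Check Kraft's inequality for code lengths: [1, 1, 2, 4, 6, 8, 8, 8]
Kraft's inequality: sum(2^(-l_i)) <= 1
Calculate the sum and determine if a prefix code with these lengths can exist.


Sum = 2^(-1) + 2^(-1) + 2^(-2) + 2^(-4) + 2^(-6) + 2^(-8) + 2^(-8) + 2^(-8)
    = 0.5 + 0.5 + 0.25 + 0.0625 + 0.015625 + 0.00390625 + 0.00390625 + 0.00390625
    = 343/256 = 1.33984375
Since 1.33984375 > 1, Kraft's inequality is NOT satisfied.
A prefix code with these lengths CANNOT exist.

Kraft sum = 1.33984375. Not satisfied.


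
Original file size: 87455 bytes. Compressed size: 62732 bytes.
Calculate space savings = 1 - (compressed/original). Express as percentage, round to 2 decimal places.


ratio = compressed/original = 62732/87455 = 0.717306
savings = 1 - ratio = 1 - 0.717306 = 0.282694
as a percentage: 0.282694 * 100 = 28.27%

Space savings = 1 - 62732/87455 = 28.27%


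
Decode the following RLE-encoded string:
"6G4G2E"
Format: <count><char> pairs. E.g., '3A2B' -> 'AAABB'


Expanding each <count><char> pair:
  6G -> 'GGGGGG'
  4G -> 'GGGG'
  2E -> 'EE'

Decoded = GGGGGGGGGGEE


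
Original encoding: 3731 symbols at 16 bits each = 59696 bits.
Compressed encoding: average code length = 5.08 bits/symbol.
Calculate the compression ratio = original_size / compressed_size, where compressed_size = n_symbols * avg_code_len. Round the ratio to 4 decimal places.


original_size = n_symbols * orig_bits = 3731 * 16 = 59696 bits
compressed_size = n_symbols * avg_code_len = 3731 * 5.08 = 18953.48 bits
ratio = original_size / compressed_size = 59696 / 18953.48 = 3.1496

Compression ratio = 3.1496


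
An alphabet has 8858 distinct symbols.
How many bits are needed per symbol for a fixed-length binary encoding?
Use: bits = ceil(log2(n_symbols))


log2(8858) = 13.1128
Bracket: 2^13 = 8192 < 8858 <= 2^14 = 16384
So ceil(log2(8858)) = 14

bits = ceil(log2(8858)) = ceil(13.1128) = 14 bits


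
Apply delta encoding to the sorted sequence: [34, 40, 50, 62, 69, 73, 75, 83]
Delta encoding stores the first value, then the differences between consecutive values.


First value: 34
Deltas:
  40 - 34 = 6
  50 - 40 = 10
  62 - 50 = 12
  69 - 62 = 7
  73 - 69 = 4
  75 - 73 = 2
  83 - 75 = 8


Delta encoded: [34, 6, 10, 12, 7, 4, 2, 8]


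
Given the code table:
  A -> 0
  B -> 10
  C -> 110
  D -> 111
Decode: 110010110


Decoding:
110 -> C
0 -> A
10 -> B
110 -> C


Result: CABC


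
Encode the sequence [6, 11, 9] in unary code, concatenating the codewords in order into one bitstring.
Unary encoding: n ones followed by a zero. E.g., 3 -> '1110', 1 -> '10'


Encode each number as n ones followed by a terminating 0:
  6 -> 1111110 (7 bits)
  11 -> 111111111110 (12 bits)
  9 -> 1111111110 (10 bits)
Total length = 7 + 12 + 10 = 29 bits.

Unary([6, 11, 9]) = 11111101111111111101111111110 (29 bits)


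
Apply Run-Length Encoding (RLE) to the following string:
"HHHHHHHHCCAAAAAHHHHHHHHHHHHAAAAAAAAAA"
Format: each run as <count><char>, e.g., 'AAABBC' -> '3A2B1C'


Scanning runs left to right:
  i=0: run of 'H' x 8 -> '8H'
  i=8: run of 'C' x 2 -> '2C'
  i=10: run of 'A' x 5 -> '5A'
  i=15: run of 'H' x 12 -> '12H'
  i=27: run of 'A' x 10 -> '10A'

RLE = 8H2C5A12H10A


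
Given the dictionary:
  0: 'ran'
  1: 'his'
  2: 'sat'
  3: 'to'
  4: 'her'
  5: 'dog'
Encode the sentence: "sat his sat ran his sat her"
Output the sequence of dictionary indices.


Look up each word in the dictionary:
  'sat' -> 2
  'his' -> 1
  'sat' -> 2
  'ran' -> 0
  'his' -> 1
  'sat' -> 2
  'her' -> 4

Encoded: [2, 1, 2, 0, 1, 2, 4]


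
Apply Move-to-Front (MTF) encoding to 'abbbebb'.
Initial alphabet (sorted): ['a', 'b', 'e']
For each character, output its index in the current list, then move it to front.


MTF encoding:
'a': index 0 in ['a', 'b', 'e'] -> ['a', 'b', 'e']
'b': index 1 in ['a', 'b', 'e'] -> ['b', 'a', 'e']
'b': index 0 in ['b', 'a', 'e'] -> ['b', 'a', 'e']
'b': index 0 in ['b', 'a', 'e'] -> ['b', 'a', 'e']
'e': index 2 in ['b', 'a', 'e'] -> ['e', 'b', 'a']
'b': index 1 in ['e', 'b', 'a'] -> ['b', 'e', 'a']
'b': index 0 in ['b', 'e', 'a'] -> ['b', 'e', 'a']


Output: [0, 1, 0, 0, 2, 1, 0]


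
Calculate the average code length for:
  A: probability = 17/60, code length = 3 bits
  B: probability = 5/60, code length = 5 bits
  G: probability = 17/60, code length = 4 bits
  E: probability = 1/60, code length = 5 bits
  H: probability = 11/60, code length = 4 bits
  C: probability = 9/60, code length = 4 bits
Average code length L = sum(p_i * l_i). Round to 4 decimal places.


Weighted contributions p_i * l_i:
  A: (17/60) * 3 = 51/60
  B: (5/60) * 5 = 25/60
  G: (17/60) * 4 = 68/60
  E: (1/60) * 5 = 5/60
  H: (11/60) * 4 = 44/60
  C: (9/60) * 4 = 36/60
Sum = (51 + 25 + 68 + 5 + 44 + 36)/60 = 229/60

L = 229/60 = 3.8167 bits/symbol


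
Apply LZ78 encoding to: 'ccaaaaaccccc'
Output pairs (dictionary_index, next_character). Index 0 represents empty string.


LZ78 encoding steps:
Dictionary: {0: ''}
Step 1: w='' (idx 0), next='c' -> output (0, 'c'), add 'c' as idx 1
Step 2: w='c' (idx 1), next='a' -> output (1, 'a'), add 'ca' as idx 2
Step 3: w='' (idx 0), next='a' -> output (0, 'a'), add 'a' as idx 3
Step 4: w='a' (idx 3), next='a' -> output (3, 'a'), add 'aa' as idx 4
Step 5: w='a' (idx 3), next='c' -> output (3, 'c'), add 'ac' as idx 5
Step 6: w='c' (idx 1), next='c' -> output (1, 'c'), add 'cc' as idx 6
Step 7: w='cc' (idx 6), end of input -> output (6, '')


Encoded: [(0, 'c'), (1, 'a'), (0, 'a'), (3, 'a'), (3, 'c'), (1, 'c'), (6, '')]


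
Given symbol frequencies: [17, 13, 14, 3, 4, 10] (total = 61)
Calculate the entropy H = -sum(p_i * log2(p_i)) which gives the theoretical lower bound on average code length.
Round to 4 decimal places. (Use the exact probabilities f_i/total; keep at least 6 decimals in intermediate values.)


Per-symbol terms -p_i * log2(p_i) with p_i = f_i/61:
  p = 17/61 = 0.278689: log2(p) = -1.843274, -p*log2(p) = 0.513699
  p = 13/61 = 0.213115: log2(p) = -2.230298, -p*log2(p) = 0.475309
  p = 14/61 = 0.229508: log2(p) = -2.123382, -p*log2(p) = 0.487334
  p = 3/61 = 0.049180: log2(p) = -4.345775, -p*log2(p) = 0.213727
  p = 4/61 = 0.065574: log2(p) = -3.930737, -p*log2(p) = 0.257753
  p = 10/61 = 0.163934: log2(p) = -2.608809, -p*log2(p) = 0.427674
H = 0.513699 + 0.475309 + 0.487334 + 0.213727 + 0.257753 + 0.427674 = 2.375496

H = 2.3755 bits/symbol


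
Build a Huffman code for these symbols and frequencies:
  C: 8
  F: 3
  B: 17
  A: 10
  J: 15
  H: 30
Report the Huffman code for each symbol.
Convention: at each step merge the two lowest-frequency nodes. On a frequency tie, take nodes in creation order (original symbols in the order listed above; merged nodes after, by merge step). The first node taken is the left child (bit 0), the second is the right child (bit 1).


Huffman tree construction:
Step 1: Merge F(3) + C(8) = 11
Step 2: Merge A(10) + (F+C)(11) = 21
Step 3: Merge J(15) + B(17) = 32
Step 4: Merge (A+(F+C))(21) + H(30) = 51
Step 5: Merge (J+B)(32) + ((A+(F+C))+H)(51) = 83
Read each symbol's code off the tree from the root (left child = 0, right child = 1).

Codes:
  C: 1011 (length 4)
  F: 1010 (length 4)
  B: 01 (length 2)
  A: 100 (length 3)
  J: 00 (length 2)
  H: 11 (length 2)
Average code length: 198/83 = 2.3855 bits/symbol


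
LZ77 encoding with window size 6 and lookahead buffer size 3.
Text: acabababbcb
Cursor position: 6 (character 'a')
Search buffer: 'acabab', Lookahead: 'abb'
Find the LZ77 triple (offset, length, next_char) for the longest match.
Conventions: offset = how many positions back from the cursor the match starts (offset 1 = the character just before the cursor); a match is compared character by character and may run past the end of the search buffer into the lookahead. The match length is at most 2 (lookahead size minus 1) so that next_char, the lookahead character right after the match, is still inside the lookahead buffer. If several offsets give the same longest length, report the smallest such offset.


Try each offset into the search buffer:
  offset=1 (pos 5, char 'b'): match length 0
  offset=2 (pos 4, char 'a'): match length 2
  offset=3 (pos 3, char 'b'): match length 0
  offset=4 (pos 2, char 'a'): match length 2
  offset=5 (pos 1, char 'c'): match length 0
  offset=6 (pos 0, char 'a'): match length 1
Longest match has length 2, found at offsets 2, 4; take the smallest, offset 2.
next_char = character at position 6 + 2 = 8 -> 'b'

Best match: offset=2, length=2 (matching 'ab' starting at position 4)
LZ77 triple: (2, 2, 'b')


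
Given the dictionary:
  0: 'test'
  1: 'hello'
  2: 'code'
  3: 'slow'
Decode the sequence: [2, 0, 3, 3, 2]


Look up each index in the dictionary:
  2 -> 'code'
  0 -> 'test'
  3 -> 'slow'
  3 -> 'slow'
  2 -> 'code'

Decoded: "code test slow slow code"


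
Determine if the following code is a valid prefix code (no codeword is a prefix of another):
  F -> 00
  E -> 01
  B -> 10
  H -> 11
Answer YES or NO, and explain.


Checking each pair (does one codeword prefix another?):
  F='00' vs E='01': no prefix
  F='00' vs B='10': no prefix
  F='00' vs H='11': no prefix
  E='01' vs F='00': no prefix
  E='01' vs B='10': no prefix
  E='01' vs H='11': no prefix
  B='10' vs F='00': no prefix
  B='10' vs E='01': no prefix
  B='10' vs H='11': no prefix
  H='11' vs F='00': no prefix
  H='11' vs E='01': no prefix
  H='11' vs B='10': no prefix
No violation found over all pairs.

YES -- this is a valid prefix code. No codeword is a prefix of any other codeword.


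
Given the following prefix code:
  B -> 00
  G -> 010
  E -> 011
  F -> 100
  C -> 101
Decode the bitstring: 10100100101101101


Decoding step by step:
Bits 101 -> C
Bits 00 -> B
Bits 100 -> F
Bits 101 -> C
Bits 101 -> C
Bits 101 -> C


Decoded message: CBFCCC


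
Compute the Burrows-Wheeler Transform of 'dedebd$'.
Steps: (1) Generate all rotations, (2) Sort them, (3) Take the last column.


Rotations (sorted):
  0: $dedebd -> last char: d
  1: bd$dede -> last char: e
  2: d$dedeb -> last char: b
  3: debd$de -> last char: e
  4: dedebd$ -> last char: $
  5: ebd$ded -> last char: d
  6: edebd$d -> last char: d


BWT = debe$dd


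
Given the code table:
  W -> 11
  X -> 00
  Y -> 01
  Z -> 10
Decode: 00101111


Decoding:
00 -> X
10 -> Z
11 -> W
11 -> W


Result: XZWW


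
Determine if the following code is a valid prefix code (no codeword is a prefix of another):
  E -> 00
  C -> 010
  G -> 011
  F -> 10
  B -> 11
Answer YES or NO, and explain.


Checking each pair (does one codeword prefix another?):
  E='00' vs C='010': no prefix
  E='00' vs G='011': no prefix
  E='00' vs F='10': no prefix
  E='00' vs B='11': no prefix
  C='010' vs E='00': no prefix
  C='010' vs G='011': no prefix
  C='010' vs F='10': no prefix
  C='010' vs B='11': no prefix
  G='011' vs E='00': no prefix
  G='011' vs C='010': no prefix
  G='011' vs F='10': no prefix
  G='011' vs B='11': no prefix
  F='10' vs E='00': no prefix
  F='10' vs C='010': no prefix
  F='10' vs G='011': no prefix
  F='10' vs B='11': no prefix
  B='11' vs E='00': no prefix
  B='11' vs C='010': no prefix
  B='11' vs G='011': no prefix
  B='11' vs F='10': no prefix
No violation found over all pairs.

YES -- this is a valid prefix code. No codeword is a prefix of any other codeword.


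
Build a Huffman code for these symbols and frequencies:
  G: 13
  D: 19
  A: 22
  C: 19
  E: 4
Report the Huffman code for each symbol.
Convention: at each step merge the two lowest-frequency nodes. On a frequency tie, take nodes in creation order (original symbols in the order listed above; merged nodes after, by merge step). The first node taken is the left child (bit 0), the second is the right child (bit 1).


Huffman tree construction:
Step 1: Merge E(4) + G(13) = 17
Step 2: Merge (E+G)(17) + D(19) = 36
Step 3: Merge C(19) + A(22) = 41
Step 4: Merge ((E+G)+D)(36) + (C+A)(41) = 77
Read each symbol's code off the tree from the root (left child = 0, right child = 1).

Codes:
  G: 001 (length 3)
  D: 01 (length 2)
  A: 11 (length 2)
  C: 10 (length 2)
  E: 000 (length 3)
Average code length: 171/77 = 2.2208 bits/symbol


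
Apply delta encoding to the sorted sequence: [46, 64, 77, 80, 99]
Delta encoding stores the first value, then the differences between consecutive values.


First value: 46
Deltas:
  64 - 46 = 18
  77 - 64 = 13
  80 - 77 = 3
  99 - 80 = 19


Delta encoded: [46, 18, 13, 3, 19]


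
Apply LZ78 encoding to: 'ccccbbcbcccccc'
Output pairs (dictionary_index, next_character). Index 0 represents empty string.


LZ78 encoding steps:
Dictionary: {0: ''}
Step 1: w='' (idx 0), next='c' -> output (0, 'c'), add 'c' as idx 1
Step 2: w='c' (idx 1), next='c' -> output (1, 'c'), add 'cc' as idx 2
Step 3: w='c' (idx 1), next='b' -> output (1, 'b'), add 'cb' as idx 3
Step 4: w='' (idx 0), next='b' -> output (0, 'b'), add 'b' as idx 4
Step 5: w='cb' (idx 3), next='c' -> output (3, 'c'), add 'cbc' as idx 5
Step 6: w='cc' (idx 2), next='c' -> output (2, 'c'), add 'ccc' as idx 6
Step 7: w='cc' (idx 2), end of input -> output (2, '')


Encoded: [(0, 'c'), (1, 'c'), (1, 'b'), (0, 'b'), (3, 'c'), (2, 'c'), (2, '')]


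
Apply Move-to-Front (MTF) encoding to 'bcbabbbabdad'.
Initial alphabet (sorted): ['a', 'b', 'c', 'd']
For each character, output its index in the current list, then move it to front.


MTF encoding:
'b': index 1 in ['a', 'b', 'c', 'd'] -> ['b', 'a', 'c', 'd']
'c': index 2 in ['b', 'a', 'c', 'd'] -> ['c', 'b', 'a', 'd']
'b': index 1 in ['c', 'b', 'a', 'd'] -> ['b', 'c', 'a', 'd']
'a': index 2 in ['b', 'c', 'a', 'd'] -> ['a', 'b', 'c', 'd']
'b': index 1 in ['a', 'b', 'c', 'd'] -> ['b', 'a', 'c', 'd']
'b': index 0 in ['b', 'a', 'c', 'd'] -> ['b', 'a', 'c', 'd']
'b': index 0 in ['b', 'a', 'c', 'd'] -> ['b', 'a', 'c', 'd']
'a': index 1 in ['b', 'a', 'c', 'd'] -> ['a', 'b', 'c', 'd']
'b': index 1 in ['a', 'b', 'c', 'd'] -> ['b', 'a', 'c', 'd']
'd': index 3 in ['b', 'a', 'c', 'd'] -> ['d', 'b', 'a', 'c']
'a': index 2 in ['d', 'b', 'a', 'c'] -> ['a', 'd', 'b', 'c']
'd': index 1 in ['a', 'd', 'b', 'c'] -> ['d', 'a', 'b', 'c']


Output: [1, 2, 1, 2, 1, 0, 0, 1, 1, 3, 2, 1]


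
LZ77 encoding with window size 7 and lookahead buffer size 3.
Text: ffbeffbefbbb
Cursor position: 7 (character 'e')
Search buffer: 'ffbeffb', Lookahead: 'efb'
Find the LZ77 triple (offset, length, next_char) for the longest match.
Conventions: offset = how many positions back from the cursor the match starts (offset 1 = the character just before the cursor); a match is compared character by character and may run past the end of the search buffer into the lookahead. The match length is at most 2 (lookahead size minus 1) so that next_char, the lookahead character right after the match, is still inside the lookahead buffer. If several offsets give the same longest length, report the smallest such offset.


Try each offset into the search buffer:
  offset=1 (pos 6, char 'b'): match length 0
  offset=2 (pos 5, char 'f'): match length 0
  offset=3 (pos 4, char 'f'): match length 0
  offset=4 (pos 3, char 'e'): match length 2
  offset=5 (pos 2, char 'b'): match length 0
  offset=6 (pos 1, char 'f'): match length 0
  offset=7 (pos 0, char 'f'): match length 0
Longest match has length 2 at offset 4.
next_char = character at position 7 + 2 = 9 -> 'b'

Best match: offset=4, length=2 (matching 'ef' starting at position 3)
LZ77 triple: (4, 2, 'b')


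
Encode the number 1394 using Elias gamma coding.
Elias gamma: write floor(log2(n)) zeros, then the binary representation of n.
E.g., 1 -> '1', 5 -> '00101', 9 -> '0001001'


num_bits = floor(log2(1394)) + 1 = 11
leading_zeros = num_bits - 1 = 10
binary(1394) = 10101110010

Elias gamma(1394) = '0000000000' + '10101110010' = 000000000010101110010 (21 bits)


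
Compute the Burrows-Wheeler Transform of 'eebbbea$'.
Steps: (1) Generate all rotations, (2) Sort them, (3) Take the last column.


Rotations (sorted):
  0: $eebbbea -> last char: a
  1: a$eebbbe -> last char: e
  2: bbbea$ee -> last char: e
  3: bbea$eeb -> last char: b
  4: bea$eebb -> last char: b
  5: ea$eebbb -> last char: b
  6: ebbbea$e -> last char: e
  7: eebbbea$ -> last char: $


BWT = aeebbbe$


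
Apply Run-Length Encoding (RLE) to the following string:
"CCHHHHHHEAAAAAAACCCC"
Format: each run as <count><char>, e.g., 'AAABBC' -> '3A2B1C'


Scanning runs left to right:
  i=0: run of 'C' x 2 -> '2C'
  i=2: run of 'H' x 6 -> '6H'
  i=8: run of 'E' x 1 -> '1E'
  i=9: run of 'A' x 7 -> '7A'
  i=16: run of 'C' x 4 -> '4C'

RLE = 2C6H1E7A4C


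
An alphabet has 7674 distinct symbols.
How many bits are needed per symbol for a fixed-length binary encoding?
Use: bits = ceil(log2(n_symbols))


log2(7674) = 12.9058
Bracket: 2^12 = 4096 < 7674 <= 2^13 = 8192
So ceil(log2(7674)) = 13

bits = ceil(log2(7674)) = ceil(12.9058) = 13 bits


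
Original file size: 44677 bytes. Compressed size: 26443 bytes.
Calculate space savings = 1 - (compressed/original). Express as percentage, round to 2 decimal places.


ratio = compressed/original = 26443/44677 = 0.591871
savings = 1 - ratio = 1 - 0.591871 = 0.408129
as a percentage: 0.408129 * 100 = 40.81%

Space savings = 1 - 26443/44677 = 40.81%


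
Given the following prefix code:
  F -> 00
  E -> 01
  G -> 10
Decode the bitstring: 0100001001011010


Decoding step by step:
Bits 01 -> E
Bits 00 -> F
Bits 00 -> F
Bits 10 -> G
Bits 01 -> E
Bits 01 -> E
Bits 10 -> G
Bits 10 -> G


Decoded message: EFFGEEGG


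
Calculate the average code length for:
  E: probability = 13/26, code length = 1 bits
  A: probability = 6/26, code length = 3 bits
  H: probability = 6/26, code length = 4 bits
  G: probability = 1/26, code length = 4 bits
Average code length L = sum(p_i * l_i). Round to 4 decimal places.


Weighted contributions p_i * l_i:
  E: (13/26) * 1 = 13/26
  A: (6/26) * 3 = 18/26
  H: (6/26) * 4 = 24/26
  G: (1/26) * 4 = 4/26
Sum = (13 + 18 + 24 + 4)/26 = 59/26

L = 59/26 = 2.2692 bits/symbol


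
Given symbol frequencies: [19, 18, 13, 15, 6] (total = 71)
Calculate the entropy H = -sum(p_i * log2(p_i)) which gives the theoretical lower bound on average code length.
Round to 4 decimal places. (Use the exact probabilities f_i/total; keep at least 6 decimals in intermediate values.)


Per-symbol terms -p_i * log2(p_i) with p_i = f_i/71:
  p = 19/71 = 0.267606: log2(p) = -1.901820, -p*log2(p) = 0.508938
  p = 18/71 = 0.253521: log2(p) = -1.979822, -p*log2(p) = 0.501927
  p = 13/71 = 0.183099: log2(p) = -2.449307, -p*log2(p) = 0.448465
  p = 15/71 = 0.211268: log2(p) = -2.242857, -p*log2(p) = 0.473843
  p = 6/71 = 0.084507: log2(p) = -3.564785, -p*log2(p) = 0.301249
H = 0.508938 + 0.501927 + 0.448465 + 0.473843 + 0.301249 = 2.234422

H = 2.2344 bits/symbol


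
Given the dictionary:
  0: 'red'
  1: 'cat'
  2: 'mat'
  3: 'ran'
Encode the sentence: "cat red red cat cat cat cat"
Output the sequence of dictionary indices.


Look up each word in the dictionary:
  'cat' -> 1
  'red' -> 0
  'red' -> 0
  'cat' -> 1
  'cat' -> 1
  'cat' -> 1
  'cat' -> 1

Encoded: [1, 0, 0, 1, 1, 1, 1]


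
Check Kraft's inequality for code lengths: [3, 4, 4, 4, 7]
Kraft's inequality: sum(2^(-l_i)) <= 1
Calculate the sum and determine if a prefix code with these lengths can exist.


Sum = 2^(-3) + 2^(-4) + 2^(-4) + 2^(-4) + 2^(-7)
    = 0.125 + 0.0625 + 0.0625 + 0.0625 + 0.0078125
    = 41/128 = 0.3203125
Since 0.3203125 <= 1, Kraft's inequality IS satisfied.
A prefix code with these lengths CAN exist.

Kraft sum = 0.3203125. Satisfied.


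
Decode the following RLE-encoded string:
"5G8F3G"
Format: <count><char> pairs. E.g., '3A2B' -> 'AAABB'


Expanding each <count><char> pair:
  5G -> 'GGGGG'
  8F -> 'FFFFFFFF'
  3G -> 'GGG'

Decoded = GGGGGFFFFFFFFGGG


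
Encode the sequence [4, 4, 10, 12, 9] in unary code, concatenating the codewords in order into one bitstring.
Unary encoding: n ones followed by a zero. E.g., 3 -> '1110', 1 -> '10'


Encode each number as n ones followed by a terminating 0:
  4 -> 11110 (5 bits)
  4 -> 11110 (5 bits)
  10 -> 11111111110 (11 bits)
  12 -> 1111111111110 (13 bits)
  9 -> 1111111110 (10 bits)
Total length = 5 + 5 + 11 + 13 + 10 = 44 bits.

Unary([4, 4, 10, 12, 9]) = 11110111101111111111011111111111101111111110 (44 bits)


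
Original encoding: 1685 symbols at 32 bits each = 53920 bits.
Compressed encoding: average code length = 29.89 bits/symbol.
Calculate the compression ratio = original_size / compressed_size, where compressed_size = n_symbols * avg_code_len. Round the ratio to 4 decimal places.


original_size = n_symbols * orig_bits = 1685 * 32 = 53920 bits
compressed_size = n_symbols * avg_code_len = 1685 * 29.89 = 50364.65 bits
ratio = original_size / compressed_size = 53920 / 50364.65 = 1.0706

Compression ratio = 1.0706


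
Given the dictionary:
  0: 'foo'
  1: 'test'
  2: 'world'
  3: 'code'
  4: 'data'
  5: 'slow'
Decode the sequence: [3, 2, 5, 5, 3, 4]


Look up each index in the dictionary:
  3 -> 'code'
  2 -> 'world'
  5 -> 'slow'
  5 -> 'slow'
  3 -> 'code'
  4 -> 'data'

Decoded: "code world slow slow code data"


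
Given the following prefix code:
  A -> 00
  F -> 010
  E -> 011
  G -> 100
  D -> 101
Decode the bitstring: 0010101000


Decoding step by step:
Bits 00 -> A
Bits 101 -> D
Bits 010 -> F
Bits 00 -> A


Decoded message: ADFA


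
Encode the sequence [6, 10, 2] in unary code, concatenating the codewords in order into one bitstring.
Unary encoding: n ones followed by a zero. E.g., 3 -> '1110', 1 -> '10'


Encode each number as n ones followed by a terminating 0:
  6 -> 1111110 (7 bits)
  10 -> 11111111110 (11 bits)
  2 -> 110 (3 bits)
Total length = 7 + 11 + 3 = 21 bits.

Unary([6, 10, 2]) = 111111011111111110110 (21 bits)


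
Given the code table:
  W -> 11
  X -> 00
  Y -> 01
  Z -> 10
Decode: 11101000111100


Decoding:
11 -> W
10 -> Z
10 -> Z
00 -> X
11 -> W
11 -> W
00 -> X


Result: WZZXWWX


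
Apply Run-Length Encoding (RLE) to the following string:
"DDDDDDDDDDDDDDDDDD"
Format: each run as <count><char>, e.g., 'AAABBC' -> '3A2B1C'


Scanning runs left to right:
  i=0: run of 'D' x 18 -> '18D'

RLE = 18D


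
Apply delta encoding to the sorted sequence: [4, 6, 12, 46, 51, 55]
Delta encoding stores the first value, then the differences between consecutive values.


First value: 4
Deltas:
  6 - 4 = 2
  12 - 6 = 6
  46 - 12 = 34
  51 - 46 = 5
  55 - 51 = 4


Delta encoded: [4, 2, 6, 34, 5, 4]


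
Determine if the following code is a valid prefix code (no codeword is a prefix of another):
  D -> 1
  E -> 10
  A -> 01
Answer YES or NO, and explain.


Checking each pair (does one codeword prefix another?):
  D='1' vs E='10': prefix -- VIOLATION

NO -- this is NOT a valid prefix code. D (1) is a prefix of E (10).


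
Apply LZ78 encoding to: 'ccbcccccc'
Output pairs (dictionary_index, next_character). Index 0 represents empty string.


LZ78 encoding steps:
Dictionary: {0: ''}
Step 1: w='' (idx 0), next='c' -> output (0, 'c'), add 'c' as idx 1
Step 2: w='c' (idx 1), next='b' -> output (1, 'b'), add 'cb' as idx 2
Step 3: w='c' (idx 1), next='c' -> output (1, 'c'), add 'cc' as idx 3
Step 4: w='cc' (idx 3), next='c' -> output (3, 'c'), add 'ccc' as idx 4
Step 5: w='c' (idx 1), end of input -> output (1, '')


Encoded: [(0, 'c'), (1, 'b'), (1, 'c'), (3, 'c'), (1, '')]


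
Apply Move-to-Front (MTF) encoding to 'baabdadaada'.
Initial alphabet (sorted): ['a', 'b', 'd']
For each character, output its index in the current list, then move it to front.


MTF encoding:
'b': index 1 in ['a', 'b', 'd'] -> ['b', 'a', 'd']
'a': index 1 in ['b', 'a', 'd'] -> ['a', 'b', 'd']
'a': index 0 in ['a', 'b', 'd'] -> ['a', 'b', 'd']
'b': index 1 in ['a', 'b', 'd'] -> ['b', 'a', 'd']
'd': index 2 in ['b', 'a', 'd'] -> ['d', 'b', 'a']
'a': index 2 in ['d', 'b', 'a'] -> ['a', 'd', 'b']
'd': index 1 in ['a', 'd', 'b'] -> ['d', 'a', 'b']
'a': index 1 in ['d', 'a', 'b'] -> ['a', 'd', 'b']
'a': index 0 in ['a', 'd', 'b'] -> ['a', 'd', 'b']
'd': index 1 in ['a', 'd', 'b'] -> ['d', 'a', 'b']
'a': index 1 in ['d', 'a', 'b'] -> ['a', 'd', 'b']


Output: [1, 1, 0, 1, 2, 2, 1, 1, 0, 1, 1]


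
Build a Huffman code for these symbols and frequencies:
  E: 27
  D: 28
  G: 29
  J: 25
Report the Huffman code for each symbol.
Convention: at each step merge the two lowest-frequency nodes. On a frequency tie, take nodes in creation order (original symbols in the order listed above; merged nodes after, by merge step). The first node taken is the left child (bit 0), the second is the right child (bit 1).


Huffman tree construction:
Step 1: Merge J(25) + E(27) = 52
Step 2: Merge D(28) + G(29) = 57
Step 3: Merge (J+E)(52) + (D+G)(57) = 109
Read each symbol's code off the tree from the root (left child = 0, right child = 1).

Codes:
  E: 01 (length 2)
  D: 10 (length 2)
  G: 11 (length 2)
  J: 00 (length 2)
Average code length: 218/109 = 2.0000 bits/symbol


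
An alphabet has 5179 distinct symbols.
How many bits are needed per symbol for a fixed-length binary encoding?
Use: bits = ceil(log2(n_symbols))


log2(5179) = 12.3385
Bracket: 2^12 = 4096 < 5179 <= 2^13 = 8192
So ceil(log2(5179)) = 13

bits = ceil(log2(5179)) = ceil(12.3385) = 13 bits


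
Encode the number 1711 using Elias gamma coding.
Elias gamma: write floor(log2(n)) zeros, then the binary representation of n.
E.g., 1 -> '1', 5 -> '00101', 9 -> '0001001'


num_bits = floor(log2(1711)) + 1 = 11
leading_zeros = num_bits - 1 = 10
binary(1711) = 11010101111

Elias gamma(1711) = '0000000000' + '11010101111' = 000000000011010101111 (21 bits)


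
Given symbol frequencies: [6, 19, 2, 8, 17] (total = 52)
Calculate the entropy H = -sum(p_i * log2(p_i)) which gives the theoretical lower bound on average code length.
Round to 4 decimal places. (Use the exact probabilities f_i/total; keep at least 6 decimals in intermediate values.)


Per-symbol terms -p_i * log2(p_i) with p_i = f_i/52:
  p = 6/52 = 0.115385: log2(p) = -3.115477, -p*log2(p) = 0.359478
  p = 19/52 = 0.365385: log2(p) = -1.452512, -p*log2(p) = 0.530726
  p = 2/52 = 0.038462: log2(p) = -4.700440, -p*log2(p) = 0.180786
  p = 8/52 = 0.153846: log2(p) = -2.700440, -p*log2(p) = 0.415452
  p = 17/52 = 0.326923: log2(p) = -1.612977, -p*log2(p) = 0.527319
H = 0.359478 + 0.530726 + 0.180786 + 0.415452 + 0.527319 = 2.013761

H = 2.0138 bits/symbol


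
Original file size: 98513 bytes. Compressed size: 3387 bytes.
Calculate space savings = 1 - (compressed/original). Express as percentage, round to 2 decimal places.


ratio = compressed/original = 3387/98513 = 0.034381
savings = 1 - ratio = 1 - 0.034381 = 0.965619
as a percentage: 0.965619 * 100 = 96.56%

Space savings = 1 - 3387/98513 = 96.56%


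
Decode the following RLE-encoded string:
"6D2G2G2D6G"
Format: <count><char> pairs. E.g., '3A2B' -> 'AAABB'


Expanding each <count><char> pair:
  6D -> 'DDDDDD'
  2G -> 'GG'
  2G -> 'GG'
  2D -> 'DD'
  6G -> 'GGGGGG'

Decoded = DDDDDDGGGGDDGGGGGG


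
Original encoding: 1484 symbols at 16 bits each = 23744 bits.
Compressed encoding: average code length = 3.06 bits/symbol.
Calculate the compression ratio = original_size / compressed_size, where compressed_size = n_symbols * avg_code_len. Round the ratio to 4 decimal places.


original_size = n_symbols * orig_bits = 1484 * 16 = 23744 bits
compressed_size = n_symbols * avg_code_len = 1484 * 3.06 = 4541.04 bits
ratio = original_size / compressed_size = 23744 / 4541.04 = 5.2288

Compression ratio = 5.2288


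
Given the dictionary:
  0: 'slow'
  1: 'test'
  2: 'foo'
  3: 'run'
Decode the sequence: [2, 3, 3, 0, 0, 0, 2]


Look up each index in the dictionary:
  2 -> 'foo'
  3 -> 'run'
  3 -> 'run'
  0 -> 'slow'
  0 -> 'slow'
  0 -> 'slow'
  2 -> 'foo'

Decoded: "foo run run slow slow slow foo"


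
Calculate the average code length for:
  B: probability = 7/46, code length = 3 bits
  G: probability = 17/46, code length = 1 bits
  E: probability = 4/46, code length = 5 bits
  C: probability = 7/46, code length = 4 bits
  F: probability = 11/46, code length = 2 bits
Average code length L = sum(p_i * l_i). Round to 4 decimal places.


Weighted contributions p_i * l_i:
  B: (7/46) * 3 = 21/46
  G: (17/46) * 1 = 17/46
  E: (4/46) * 5 = 20/46
  C: (7/46) * 4 = 28/46
  F: (11/46) * 2 = 22/46
Sum = (21 + 17 + 20 + 28 + 22)/46 = 108/46

L = 108/46 = 2.3478 bits/symbol


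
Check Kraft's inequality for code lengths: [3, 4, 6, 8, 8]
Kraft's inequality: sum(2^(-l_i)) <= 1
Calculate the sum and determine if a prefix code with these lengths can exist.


Sum = 2^(-3) + 2^(-4) + 2^(-6) + 2^(-8) + 2^(-8)
    = 0.125 + 0.0625 + 0.015625 + 0.00390625 + 0.00390625
    = 54/256 = 0.2109375
Since 0.2109375 <= 1, Kraft's inequality IS satisfied.
A prefix code with these lengths CAN exist.

Kraft sum = 0.2109375. Satisfied.


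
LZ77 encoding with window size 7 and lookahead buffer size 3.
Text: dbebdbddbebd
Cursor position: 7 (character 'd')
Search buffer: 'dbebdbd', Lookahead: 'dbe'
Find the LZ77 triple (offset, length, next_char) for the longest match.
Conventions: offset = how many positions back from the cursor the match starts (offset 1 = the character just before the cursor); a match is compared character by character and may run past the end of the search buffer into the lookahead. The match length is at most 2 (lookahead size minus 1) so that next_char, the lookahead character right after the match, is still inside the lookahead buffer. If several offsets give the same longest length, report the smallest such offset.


Try each offset into the search buffer:
  offset=1 (pos 6, char 'd'): match length 1
  offset=2 (pos 5, char 'b'): match length 0
  offset=3 (pos 4, char 'd'): match length 2
  offset=4 (pos 3, char 'b'): match length 0
  offset=5 (pos 2, char 'e'): match length 0
  offset=6 (pos 1, char 'b'): match length 0
  offset=7 (pos 0, char 'd'): match length 2
Longest match has length 2, found at offsets 3, 7; take the smallest, offset 3.
next_char = character at position 7 + 2 = 9 -> 'e'

Best match: offset=3, length=2 (matching 'db' starting at position 4)
LZ77 triple: (3, 2, 'e')


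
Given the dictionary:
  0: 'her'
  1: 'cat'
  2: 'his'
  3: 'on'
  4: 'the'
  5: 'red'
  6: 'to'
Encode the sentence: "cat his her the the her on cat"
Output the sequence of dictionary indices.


Look up each word in the dictionary:
  'cat' -> 1
  'his' -> 2
  'her' -> 0
  'the' -> 4
  'the' -> 4
  'her' -> 0
  'on' -> 3
  'cat' -> 1

Encoded: [1, 2, 0, 4, 4, 0, 3, 1]


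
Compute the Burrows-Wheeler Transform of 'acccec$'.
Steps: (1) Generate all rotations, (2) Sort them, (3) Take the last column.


Rotations (sorted):
  0: $acccec -> last char: c
  1: acccec$ -> last char: $
  2: c$accce -> last char: e
  3: cccec$a -> last char: a
  4: ccec$ac -> last char: c
  5: cec$acc -> last char: c
  6: ec$accc -> last char: c


BWT = c$eaccc


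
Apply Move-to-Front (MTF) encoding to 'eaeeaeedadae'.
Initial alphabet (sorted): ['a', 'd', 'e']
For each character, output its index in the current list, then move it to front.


MTF encoding:
'e': index 2 in ['a', 'd', 'e'] -> ['e', 'a', 'd']
'a': index 1 in ['e', 'a', 'd'] -> ['a', 'e', 'd']
'e': index 1 in ['a', 'e', 'd'] -> ['e', 'a', 'd']
'e': index 0 in ['e', 'a', 'd'] -> ['e', 'a', 'd']
'a': index 1 in ['e', 'a', 'd'] -> ['a', 'e', 'd']
'e': index 1 in ['a', 'e', 'd'] -> ['e', 'a', 'd']
'e': index 0 in ['e', 'a', 'd'] -> ['e', 'a', 'd']
'd': index 2 in ['e', 'a', 'd'] -> ['d', 'e', 'a']
'a': index 2 in ['d', 'e', 'a'] -> ['a', 'd', 'e']
'd': index 1 in ['a', 'd', 'e'] -> ['d', 'a', 'e']
'a': index 1 in ['d', 'a', 'e'] -> ['a', 'd', 'e']
'e': index 2 in ['a', 'd', 'e'] -> ['e', 'a', 'd']


Output: [2, 1, 1, 0, 1, 1, 0, 2, 2, 1, 1, 2]


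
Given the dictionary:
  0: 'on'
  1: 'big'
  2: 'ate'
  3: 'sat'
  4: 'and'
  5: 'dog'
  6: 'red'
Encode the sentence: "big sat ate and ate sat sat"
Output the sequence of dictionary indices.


Look up each word in the dictionary:
  'big' -> 1
  'sat' -> 3
  'ate' -> 2
  'and' -> 4
  'ate' -> 2
  'sat' -> 3
  'sat' -> 3

Encoded: [1, 3, 2, 4, 2, 3, 3]
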